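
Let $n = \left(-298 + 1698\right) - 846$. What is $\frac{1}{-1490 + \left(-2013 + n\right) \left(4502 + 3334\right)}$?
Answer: $- \frac{1}{11434214} \approx -8.7457 \cdot 10^{-8}$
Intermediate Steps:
$n = 554$ ($n = 1400 - 846 = 554$)
$\frac{1}{-1490 + \left(-2013 + n\right) \left(4502 + 3334\right)} = \frac{1}{-1490 + \left(-2013 + 554\right) \left(4502 + 3334\right)} = \frac{1}{-1490 - 11432724} = \frac{1}{-11434214} = - \frac{1}{11434214}$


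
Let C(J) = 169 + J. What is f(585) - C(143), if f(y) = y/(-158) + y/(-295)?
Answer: -2961465/9322 ≈ -317.69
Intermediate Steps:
f(y) = -453*y/46610 (f(y) = y*(-1/158) + y*(-1/295) = -y/158 - y/295 = -453*y/46610)
f(585) - C(143) = -453/46610*585 - (169 + 143) = -53001/9322 - 1*312 = -53001/9322 - 312 = -2961465/9322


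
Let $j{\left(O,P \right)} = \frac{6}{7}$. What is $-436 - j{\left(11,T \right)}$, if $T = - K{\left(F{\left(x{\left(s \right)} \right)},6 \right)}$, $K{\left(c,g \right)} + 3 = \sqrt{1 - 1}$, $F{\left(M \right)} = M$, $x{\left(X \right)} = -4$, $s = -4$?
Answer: $- \frac{3058}{7} \approx -436.86$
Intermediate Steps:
$K{\left(c,g \right)} = -3$ ($K{\left(c,g \right)} = -3 + \sqrt{1 - 1} = -3 + \sqrt{0} = -3 + 0 = -3$)
$T = 3$ ($T = \left(-1\right) \left(-3\right) = 3$)
$j{\left(O,P \right)} = \frac{6}{7}$ ($j{\left(O,P \right)} = 6 \cdot \frac{1}{7} = \frac{6}{7}$)
$-436 - j{\left(11,T \right)} = -436 - \frac{6}{7} = - \frac{3058}{7}$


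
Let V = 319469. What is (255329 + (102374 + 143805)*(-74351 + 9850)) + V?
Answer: -15878216881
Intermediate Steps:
(255329 + (102374 + 143805)*(-74351 + 9850)) + V = (255329 + (102374 + 143805)*(-74351 + 9850)) + 319469 = (255329 + 246179*(-64501)) + 319469 = (255329 - 15878791679) + 319469 = -15878536350 + 319469 = -15878216881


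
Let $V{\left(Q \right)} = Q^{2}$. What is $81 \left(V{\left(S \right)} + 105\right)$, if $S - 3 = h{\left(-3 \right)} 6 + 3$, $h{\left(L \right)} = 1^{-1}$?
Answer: $20169$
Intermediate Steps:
$h{\left(L \right)} = 1$
$S = 12$ ($S = 3 + \left(1 \cdot 6 + 3\right) = 3 + \left(6 + 3\right) = 3 + 9 = 12$)
$81 \left(V{\left(S \right)} + 105\right) = 81 \left(12^{2} + 105\right) = 81 \left(144 + 105\right) = 81 \cdot 249 = 20169$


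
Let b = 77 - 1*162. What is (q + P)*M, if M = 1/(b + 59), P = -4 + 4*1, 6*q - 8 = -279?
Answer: 271/156 ≈ 1.7372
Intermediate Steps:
b = -85 (b = 77 - 162 = -85)
q = -271/6 (q = 4/3 + (⅙)*(-279) = 4/3 - 93/2 = -271/6 ≈ -45.167)
P = 0 (P = -4 + 4 = 0)
M = -1/26 (M = 1/(-85 + 59) = 1/(-26) = -1/26 ≈ -0.038462)
(q + P)*M = (-271/6 + 0)*(-1/26) = -271/6*(-1/26) = 271/156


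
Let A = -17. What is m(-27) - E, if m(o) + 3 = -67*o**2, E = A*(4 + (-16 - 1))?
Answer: -49067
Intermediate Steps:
E = 221 (E = -17*(4 + (-16 - 1)) = -17*(4 - 17) = -17*(-13) = 221)
m(o) = -3 - 67*o**2
m(-27) - E = (-3 - 67*(-27)**2) - 1*221 = (-3 - 67*729) - 221 = (-3 - 48843) - 221 = -48846 - 221 = -49067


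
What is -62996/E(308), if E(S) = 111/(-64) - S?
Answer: 4031744/19823 ≈ 203.39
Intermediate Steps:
E(S) = -111/64 - S (E(S) = 111*(-1/64) - S = -111/64 - S)
-62996/E(308) = -62996/(-111/64 - 1*308) = -62996/(-111/64 - 308) = -62996/(-19823/64) = -62996*(-64/19823) = 4031744/19823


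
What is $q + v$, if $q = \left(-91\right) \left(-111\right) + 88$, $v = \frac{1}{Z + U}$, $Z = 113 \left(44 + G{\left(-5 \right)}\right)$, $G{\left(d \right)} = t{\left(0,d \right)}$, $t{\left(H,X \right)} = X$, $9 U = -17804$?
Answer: $\frac{222721360}{21859} \approx 10189.0$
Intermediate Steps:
$U = - \frac{17804}{9}$ ($U = \frac{1}{9} \left(-17804\right) = - \frac{17804}{9} \approx -1978.2$)
$G{\left(d \right)} = d$
$Z = 4407$ ($Z = 113 \left(44 - 5\right) = 113 \cdot 39 = 4407$)
$v = \frac{9}{21859}$ ($v = \frac{1}{4407 - \frac{17804}{9}} = \frac{1}{\frac{21859}{9}} = \frac{9}{21859} \approx 0.00041173$)
$q = 10189$ ($q = 10101 + 88 = 10189$)
$q + v = 10189 + \frac{9}{21859} = \frac{222721360}{21859}$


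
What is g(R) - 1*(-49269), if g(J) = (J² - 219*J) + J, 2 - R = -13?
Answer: 46224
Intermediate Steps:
R = 15 (R = 2 - 1*(-13) = 2 + 13 = 15)
g(J) = J² - 218*J
g(R) - 1*(-49269) = 15*(-218 + 15) - 1*(-49269) = 15*(-203) + 49269 = -3045 + 49269 = 46224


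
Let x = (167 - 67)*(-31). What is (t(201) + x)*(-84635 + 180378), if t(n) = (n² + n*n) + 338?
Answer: 7471783720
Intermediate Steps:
x = -3100 (x = 100*(-31) = -3100)
t(n) = 338 + 2*n² (t(n) = (n² + n²) + 338 = 2*n² + 338 = 338 + 2*n²)
(t(201) + x)*(-84635 + 180378) = ((338 + 2*201²) - 3100)*(-84635 + 180378) = ((338 + 2*40401) - 3100)*95743 = ((338 + 80802) - 3100)*95743 = (81140 - 3100)*95743 = 78040*95743 = 7471783720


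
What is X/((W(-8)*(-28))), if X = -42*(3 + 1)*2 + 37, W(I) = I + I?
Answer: -299/448 ≈ -0.66741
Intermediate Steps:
W(I) = 2*I
X = -299 (X = -168*2 + 37 = -42*8 + 37 = -336 + 37 = -299)
X/((W(-8)*(-28))) = -299/((2*(-8))*(-28)) = -299/((-16*(-28))) = -299/448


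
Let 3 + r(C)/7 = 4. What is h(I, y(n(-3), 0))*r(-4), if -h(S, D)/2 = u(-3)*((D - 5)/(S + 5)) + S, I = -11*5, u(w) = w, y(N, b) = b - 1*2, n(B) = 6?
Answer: 19397/25 ≈ 775.88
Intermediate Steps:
y(N, b) = -2 + b (y(N, b) = b - 2 = -2 + b)
r(C) = 7 (r(C) = -21 + 7*4 = -21 + 28 = 7)
I = -55
h(S, D) = -2*S + 6*(-5 + D)/(5 + S) (h(S, D) = -2*(-3*(D - 5)/(S + 5) + S) = -2*(-3*(-5 + D)/(5 + S) + S) = -2*(S - 3*(-5 + D)/(5 + S)) = -2*S + 6*(-5 + D)/(5 + S))
h(I, y(n(-3), 0))*r(-4) = (2*(-15 - 1*(-55)**2 - 5*(-55) + 3*(-2 + 0))/(5 - 55))*7 = (2*(-15 - 1*3025 + 275 + 3*(-2))/(-50))*7 = (2*(-1/50)*(-15 - 3025 + 275 - 6))*7 = (2*(-1/50)*(-2771))*7 = (2771/25)*7 = 19397/25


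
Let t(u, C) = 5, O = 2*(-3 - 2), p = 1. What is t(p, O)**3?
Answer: 125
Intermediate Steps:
O = -10 (O = 2*(-5) = -10)
t(p, O)**3 = 5**3 = 125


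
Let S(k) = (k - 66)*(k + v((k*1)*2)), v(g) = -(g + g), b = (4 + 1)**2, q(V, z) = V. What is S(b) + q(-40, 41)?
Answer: 3035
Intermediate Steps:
b = 25 (b = 5**2 = 25)
v(g) = -2*g
S(k) = -3*k*(-66 + k) (S(k) = (k - 66)*(k - 2*k*1*2) = (-66 + k)*(k - 2*k*2) = (-66 + k)*(k - 4*k) = (-66 + k)*(-3*k) = -3*k*(-66 + k))
S(b) + q(-40, 41) = 3*25*(66 - 1*25) - 40 = 3*25*(66 - 25) - 40 = 3*25*41 - 40 = 3075 - 40 = 3035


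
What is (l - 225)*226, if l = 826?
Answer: 135826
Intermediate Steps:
(l - 225)*226 = (826 - 225)*226 = 601*226 = 135826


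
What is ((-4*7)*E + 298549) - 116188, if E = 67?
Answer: 180485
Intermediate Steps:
((-4*7)*E + 298549) - 116188 = (-4*7*67 + 298549) - 116188 = (-28*67 + 298549) - 116188 = (-1876 + 298549) - 116188 = 296673 - 116188 = 180485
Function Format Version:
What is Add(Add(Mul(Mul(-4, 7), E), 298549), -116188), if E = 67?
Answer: 180485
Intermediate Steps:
Add(Add(Mul(Mul(-4, 7), E), 298549), -116188) = Add(Add(Mul(Mul(-4, 7), 67), 298549), -116188) = Add(Add(Mul(-28, 67), 298549), -116188) = Add(Add(-1876, 298549), -116188) = Add(296673, -116188) = 180485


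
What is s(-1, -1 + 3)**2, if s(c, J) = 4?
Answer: 16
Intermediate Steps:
s(-1, -1 + 3)**2 = 4**2 = 16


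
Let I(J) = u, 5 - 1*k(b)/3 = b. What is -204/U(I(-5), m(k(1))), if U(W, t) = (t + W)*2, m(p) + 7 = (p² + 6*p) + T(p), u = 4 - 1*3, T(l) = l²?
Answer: -17/59 ≈ -0.28814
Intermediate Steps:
u = 1 (u = 4 - 3 = 1)
k(b) = 15 - 3*b
I(J) = 1
m(p) = -7 + 2*p² + 6*p (m(p) = -7 + ((p² + 6*p) + p²) = -7 + (2*p² + 6*p) = -7 + 2*p² + 6*p)
U(W, t) = 2*W + 2*t (U(W, t) = (W + t)*2 = 2*W + 2*t)
-204/U(I(-5), m(k(1))) = -204/(2*1 + 2*(-7 + 2*(15 - 3*1)² + 6*(15 - 3*1))) = -204/(2 + 2*(-7 + 2*(15 - 3)² + 6*(15 - 3))) = -204/(2 + 2*(-7 + 2*12² + 6*12)) = -204/(2 + 2*(-7 + 2*144 + 72)) = -204/(2 + 2*(-7 + 288 + 72)) = -204/(2 + 2*353) = -204/(2 + 706) = -204/708 = -204*1/708 = -17/59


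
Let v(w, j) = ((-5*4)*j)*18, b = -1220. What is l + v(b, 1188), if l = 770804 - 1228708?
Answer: -885584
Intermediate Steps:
l = -457904
v(w, j) = -360*j (v(w, j) = -20*j*18 = -360*j)
l + v(b, 1188) = -457904 - 360*1188 = -457904 - 427680 = -885584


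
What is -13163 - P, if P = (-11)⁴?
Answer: -27804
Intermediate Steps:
P = 14641
-13163 - P = -13163 - 1*14641 = -13163 - 14641 = -27804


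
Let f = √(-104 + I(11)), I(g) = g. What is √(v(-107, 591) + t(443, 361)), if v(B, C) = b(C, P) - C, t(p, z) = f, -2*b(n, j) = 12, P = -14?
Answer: √(-597 + I*√93) ≈ 0.1973 + 24.434*I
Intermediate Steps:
b(n, j) = -6 (b(n, j) = -½*12 = -6)
f = I*√93 (f = √(-104 + 11) = √(-93) = I*√93 ≈ 9.6436*I)
t(p, z) = I*√93
v(B, C) = -6 - C
√(v(-107, 591) + t(443, 361)) = √((-6 - 1*591) + I*√93) = √((-6 - 591) + I*√93) = √(-597 + I*√93)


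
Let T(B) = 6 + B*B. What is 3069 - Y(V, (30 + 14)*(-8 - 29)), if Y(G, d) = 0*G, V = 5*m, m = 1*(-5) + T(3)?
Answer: 3069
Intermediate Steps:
T(B) = 6 + B**2
m = 10 (m = 1*(-5) + (6 + 3**2) = -5 + (6 + 9) = -5 + 15 = 10)
V = 50 (V = 5*10 = 50)
Y(G, d) = 0
3069 - Y(V, (30 + 14)*(-8 - 29)) = 3069 - 1*0 = 3069 + 0 = 3069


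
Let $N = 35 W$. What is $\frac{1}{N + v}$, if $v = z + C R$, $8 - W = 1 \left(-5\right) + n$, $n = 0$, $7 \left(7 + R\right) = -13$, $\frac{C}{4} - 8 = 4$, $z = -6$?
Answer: $\frac{7}{167} \approx 0.041916$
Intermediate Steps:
$C = 48$ ($C = 32 + 4 \cdot 4 = 32 + 16 = 48$)
$R = - \frac{62}{7}$ ($R = -7 + \frac{1}{7} \left(-13\right) = -7 - \frac{13}{7} = - \frac{62}{7} \approx -8.8571$)
$W = 13$ ($W = 8 - \left(1 \left(-5\right) + 0\right) = 8 - \left(-5 + 0\right) = 8 - -5 = 8 + 5 = 13$)
$v = - \frac{3018}{7}$ ($v = -6 + 48 \left(- \frac{62}{7}\right) = -6 - \frac{2976}{7} = - \frac{3018}{7} \approx -431.14$)
$N = 455$ ($N = 35 \cdot 13 = 455$)
$\frac{1}{N + v} = \frac{1}{455 - \frac{3018}{7}} = \frac{1}{\frac{167}{7}} = \frac{7}{167}$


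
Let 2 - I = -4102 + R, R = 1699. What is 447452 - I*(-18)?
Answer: 490742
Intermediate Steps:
I = 2405 (I = 2 - (-4102 + 1699) = 2 - 1*(-2403) = 2 + 2403 = 2405)
447452 - I*(-18) = 447452 - 2405*(-18) = 447452 - 1*(-43290) = 447452 + 43290 = 490742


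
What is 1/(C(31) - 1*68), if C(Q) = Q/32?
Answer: -32/2145 ≈ -0.014918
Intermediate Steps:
C(Q) = Q/32 (C(Q) = Q*(1/32) = Q/32)
1/(C(31) - 1*68) = 1/((1/32)*31 - 1*68) = 1/(31/32 - 68) = 1/(-2145/32) = -32/2145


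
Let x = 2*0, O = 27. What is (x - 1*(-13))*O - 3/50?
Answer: 17547/50 ≈ 350.94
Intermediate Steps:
x = 0
(x - 1*(-13))*O - 3/50 = (0 - 1*(-13))*27 - 3/50 = (0 + 13)*27 - 3*1/50 = 13*27 - 3/50 = 351 - 3/50 = 17547/50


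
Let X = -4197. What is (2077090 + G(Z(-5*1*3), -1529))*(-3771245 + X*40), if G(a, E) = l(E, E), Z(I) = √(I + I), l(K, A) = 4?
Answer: -8181932902750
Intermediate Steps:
Z(I) = √2*√I (Z(I) = √(2*I) = √2*√I)
G(a, E) = 4
(2077090 + G(Z(-5*1*3), -1529))*(-3771245 + X*40) = (2077090 + 4)*(-3771245 - 4197*40) = 2077094*(-3771245 - 167880) = 2077094*(-3939125) = -8181932902750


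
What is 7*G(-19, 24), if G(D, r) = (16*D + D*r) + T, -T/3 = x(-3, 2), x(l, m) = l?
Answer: -5257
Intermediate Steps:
T = 9 (T = -3*(-3) = 9)
G(D, r) = 9 + 16*D + D*r (G(D, r) = (16*D + D*r) + 9 = 9 + 16*D + D*r)
7*G(-19, 24) = 7*(9 + 16*(-19) - 19*24) = 7*(9 - 304 - 456) = 7*(-751) = -5257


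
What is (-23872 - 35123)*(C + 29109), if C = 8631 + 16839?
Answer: -3219888105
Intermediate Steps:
C = 25470
(-23872 - 35123)*(C + 29109) = (-23872 - 35123)*(25470 + 29109) = -58995*54579 = -3219888105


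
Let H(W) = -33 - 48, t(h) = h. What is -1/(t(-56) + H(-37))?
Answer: 1/137 ≈ 0.0072993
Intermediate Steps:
H(W) = -81
-1/(t(-56) + H(-37)) = -1/(-56 - 81) = -1/(-137) = -1*(-1/137) = 1/137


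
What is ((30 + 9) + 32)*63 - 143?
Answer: 4330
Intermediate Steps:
((30 + 9) + 32)*63 - 143 = (39 + 32)*63 - 143 = 71*63 - 143 = 4473 - 143 = 4330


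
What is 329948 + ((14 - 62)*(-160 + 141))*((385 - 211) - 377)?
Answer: 144812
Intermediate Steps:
329948 + ((14 - 62)*(-160 + 141))*((385 - 211) - 377) = 329948 + (-48*(-19))*(174 - 377) = 329948 + 912*(-203) = 329948 - 185136 = 144812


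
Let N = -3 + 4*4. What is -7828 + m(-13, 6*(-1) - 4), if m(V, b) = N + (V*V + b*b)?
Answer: -7546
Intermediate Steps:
N = 13 (N = -3 + 16 = 13)
m(V, b) = 13 + V**2 + b**2 (m(V, b) = 13 + (V*V + b*b) = 13 + (V**2 + b**2) = 13 + V**2 + b**2)
-7828 + m(-13, 6*(-1) - 4) = -7828 + (13 + (-13)**2 + (6*(-1) - 4)**2) = -7828 + (13 + 169 + (-6 - 4)**2) = -7828 + (13 + 169 + (-10)**2) = -7828 + (13 + 169 + 100) = -7828 + 282 = -7546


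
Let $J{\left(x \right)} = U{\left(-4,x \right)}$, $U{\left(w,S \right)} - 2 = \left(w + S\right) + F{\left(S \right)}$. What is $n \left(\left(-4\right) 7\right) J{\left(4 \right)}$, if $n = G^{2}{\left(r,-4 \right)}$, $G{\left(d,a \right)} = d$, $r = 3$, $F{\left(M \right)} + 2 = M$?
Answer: $-1008$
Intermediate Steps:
$F{\left(M \right)} = -2 + M$
$U{\left(w,S \right)} = w + 2 S$ ($U{\left(w,S \right)} = 2 + \left(\left(w + S\right) + \left(-2 + S\right)\right) = 2 + \left(\left(S + w\right) + \left(-2 + S\right)\right) = 2 + \left(-2 + w + 2 S\right) = w + 2 S$)
$n = 9$ ($n = 3^{2} = 9$)
$J{\left(x \right)} = -4 + 2 x$
$n \left(\left(-4\right) 7\right) J{\left(4 \right)} = 9 \left(\left(-4\right) 7\right) \left(-4 + 2 \cdot 4\right) = 9 \left(-28\right) \left(-4 + 8\right) = \left(-252\right) 4 = -1008$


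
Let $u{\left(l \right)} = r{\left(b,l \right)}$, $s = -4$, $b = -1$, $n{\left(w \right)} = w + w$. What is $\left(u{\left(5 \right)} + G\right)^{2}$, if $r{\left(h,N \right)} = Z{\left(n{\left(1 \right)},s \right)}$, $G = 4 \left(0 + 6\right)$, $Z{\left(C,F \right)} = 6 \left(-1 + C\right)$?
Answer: $900$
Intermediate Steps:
$n{\left(w \right)} = 2 w$
$Z{\left(C,F \right)} = -6 + 6 C$
$G = 24$ ($G = 4 \cdot 6 = 24$)
$r{\left(h,N \right)} = 6$ ($r{\left(h,N \right)} = -6 + 6 \cdot 2 \cdot 1 = -6 + 6 \cdot 2 = -6 + 12 = 6$)
$u{\left(l \right)} = 6$
$\left(u{\left(5 \right)} + G\right)^{2} = \left(6 + 24\right)^{2} = 30^{2} = 900$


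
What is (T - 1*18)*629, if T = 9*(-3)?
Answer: -28305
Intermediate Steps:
T = -27
(T - 1*18)*629 = (-27 - 1*18)*629 = (-27 - 18)*629 = -45*629 = -28305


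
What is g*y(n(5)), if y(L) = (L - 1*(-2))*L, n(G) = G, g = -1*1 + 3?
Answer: 70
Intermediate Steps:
g = 2 (g = -1 + 3 = 2)
y(L) = L*(2 + L) (y(L) = (L + 2)*L = (2 + L)*L = L*(2 + L))
g*y(n(5)) = 2*(5*(2 + 5)) = 2*(5*7) = 2*35 = 70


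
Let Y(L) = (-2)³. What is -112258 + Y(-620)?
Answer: -112266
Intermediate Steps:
Y(L) = -8
-112258 + Y(-620) = -112258 - 8 = -112266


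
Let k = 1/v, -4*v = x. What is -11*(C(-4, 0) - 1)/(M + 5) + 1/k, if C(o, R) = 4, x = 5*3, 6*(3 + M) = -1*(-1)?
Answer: -987/52 ≈ -18.981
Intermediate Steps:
M = -17/6 (M = -3 + (-1*(-1))/6 = -3 + (⅙)*1 = -3 + ⅙ = -17/6 ≈ -2.8333)
x = 15
v = -15/4 (v = -¼*15 = -15/4 ≈ -3.7500)
k = -4/15 (k = 1/(-15/4) = -4/15 ≈ -0.26667)
-11*(C(-4, 0) - 1)/(M + 5) + 1/k = -11*(4 - 1)/(-17/6 + 5) + 1/(-4/15) = -33/13/6 - 15/4 = -33*6/13 - 15/4 = -11*18/13 - 15/4 = -198/13 - 15/4 = -987/52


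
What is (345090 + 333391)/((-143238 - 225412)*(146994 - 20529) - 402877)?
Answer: -678481/46621725127 ≈ -1.4553e-5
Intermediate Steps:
(345090 + 333391)/((-143238 - 225412)*(146994 - 20529) - 402877) = 678481/(-368650*126465 - 402877) = 678481/(-46621322250 - 402877) = 678481/(-46621725127) = 678481*(-1/46621725127) = -678481/46621725127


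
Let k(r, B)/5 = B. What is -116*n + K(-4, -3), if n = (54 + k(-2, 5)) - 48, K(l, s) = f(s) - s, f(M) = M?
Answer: -3596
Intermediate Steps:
k(r, B) = 5*B
K(l, s) = 0 (K(l, s) = s - s = 0)
n = 31 (n = (54 + 5*5) - 48 = (54 + 25) - 48 = 79 - 48 = 31)
-116*n + K(-4, -3) = -116*31 + 0 = -3596 + 0 = -3596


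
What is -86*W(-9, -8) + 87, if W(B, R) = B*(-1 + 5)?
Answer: 3183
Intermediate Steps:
W(B, R) = 4*B (W(B, R) = B*4 = 4*B)
-86*W(-9, -8) + 87 = -344*(-9) + 87 = -86*(-36) + 87 = 3096 + 87 = 3183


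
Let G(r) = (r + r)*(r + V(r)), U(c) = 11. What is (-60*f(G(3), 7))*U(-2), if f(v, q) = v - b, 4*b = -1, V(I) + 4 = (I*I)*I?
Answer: -103125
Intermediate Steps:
V(I) = -4 + I**3 (V(I) = -4 + (I*I)*I = -4 + I**2*I = -4 + I**3)
b = -1/4 (b = (1/4)*(-1) = -1/4 ≈ -0.25000)
G(r) = 2*r*(-4 + r + r**3) (G(r) = (r + r)*(r + (-4 + r**3)) = (2*r)*(-4 + r + r**3) = 2*r*(-4 + r + r**3))
f(v, q) = 1/4 + v (f(v, q) = v - 1*(-1/4) = v + 1/4 = 1/4 + v)
(-60*f(G(3), 7))*U(-2) = -60*(1/4 + 2*3*(-4 + 3 + 3**3))*11 = -60*(1/4 + 2*3*(-4 + 3 + 27))*11 = -60*(1/4 + 2*3*26)*11 = -60*(1/4 + 156)*11 = -60*625/4*11 = -9375*11 = -103125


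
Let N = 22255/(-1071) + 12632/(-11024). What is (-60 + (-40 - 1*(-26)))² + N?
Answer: 8049330389/1475838 ≈ 5454.1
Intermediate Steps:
N = -32358499/1475838 (N = 22255*(-1/1071) + 12632*(-1/11024) = -22255/1071 - 1579/1378 = -32358499/1475838 ≈ -21.926)
(-60 + (-40 - 1*(-26)))² + N = (-60 + (-40 - 1*(-26)))² - 32358499/1475838 = (-60 + (-40 + 26))² - 32358499/1475838 = (-60 - 14)² - 32358499/1475838 = (-74)² - 32358499/1475838 = 5476 - 32358499/1475838 = 8049330389/1475838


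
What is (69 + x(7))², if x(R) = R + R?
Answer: 6889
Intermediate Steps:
x(R) = 2*R
(69 + x(7))² = (69 + 2*7)² = (69 + 14)² = 83² = 6889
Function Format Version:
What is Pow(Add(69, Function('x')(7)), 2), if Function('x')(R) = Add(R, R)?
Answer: 6889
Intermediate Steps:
Function('x')(R) = Mul(2, R)
Pow(Add(69, Function('x')(7)), 2) = Pow(Add(69, Mul(2, 7)), 2) = Pow(Add(69, 14), 2) = Pow(83, 2) = 6889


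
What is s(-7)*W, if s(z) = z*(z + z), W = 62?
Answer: 6076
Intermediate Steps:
s(z) = 2*z² (s(z) = z*(2*z) = 2*z²)
s(-7)*W = (2*(-7)²)*62 = (2*49)*62 = 98*62 = 6076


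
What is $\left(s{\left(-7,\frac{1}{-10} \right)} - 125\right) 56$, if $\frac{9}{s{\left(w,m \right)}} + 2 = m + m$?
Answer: $- \frac{79520}{11} \approx -7229.1$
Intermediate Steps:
$s{\left(w,m \right)} = \frac{9}{-2 + 2 m}$ ($s{\left(w,m \right)} = \frac{9}{-2 + \left(m + m\right)} = \frac{9}{-2 + 2 m}$)
$\left(s{\left(-7,\frac{1}{-10} \right)} - 125\right) 56 = \left(\frac{9}{2 \left(-1 + \frac{1}{-10}\right)} - 125\right) 56 = \left(\frac{9}{2 \left(-1 - \frac{1}{10}\right)} - 125\right) 56 = \left(\frac{9}{2 \left(- \frac{11}{10}\right)} - 125\right) 56 = \left(\frac{9}{2} \left(- \frac{10}{11}\right) - 125\right) 56 = \left(- \frac{45}{11} - 125\right) 56 = \left(- \frac{1420}{11}\right) 56 = - \frac{79520}{11}$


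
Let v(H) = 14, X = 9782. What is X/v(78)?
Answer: 4891/7 ≈ 698.71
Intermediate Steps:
X/v(78) = 9782/14 = 9782*(1/14) = 4891/7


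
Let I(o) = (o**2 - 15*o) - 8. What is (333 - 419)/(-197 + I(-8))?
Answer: 86/21 ≈ 4.0952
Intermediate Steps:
I(o) = -8 + o**2 - 15*o
(333 - 419)/(-197 + I(-8)) = (333 - 419)/(-197 + (-8 + (-8)**2 - 15*(-8))) = -86/(-197 + (-8 + 64 + 120)) = -86/(-197 + 176) = -86/(-21) = -86*(-1/21) = 86/21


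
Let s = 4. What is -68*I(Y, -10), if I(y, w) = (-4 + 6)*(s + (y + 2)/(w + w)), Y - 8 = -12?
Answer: -2788/5 ≈ -557.60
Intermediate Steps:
Y = -4 (Y = 8 - 12 = -4)
I(y, w) = 8 + (2 + y)/w (I(y, w) = (-4 + 6)*(4 + (y + 2)/(w + w)) = 2*(4 + (2 + y)/((2*w))) = 2*(4 + (2 + y)*(1/(2*w))) = 2*(4 + (2 + y)/(2*w)) = 8 + (2 + y)/w)
-68*I(Y, -10) = -68*(2 - 4 + 8*(-10))/(-10) = -(-34)*(2 - 4 - 80)/5 = -(-34)*(-82)/5 = -68*41/5 = -2788/5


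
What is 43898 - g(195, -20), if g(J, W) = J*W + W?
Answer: 47818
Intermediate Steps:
g(J, W) = W + J*W
43898 - g(195, -20) = 43898 - (-20)*(1 + 195) = 43898 - (-20)*196 = 43898 - 1*(-3920) = 43898 + 3920 = 47818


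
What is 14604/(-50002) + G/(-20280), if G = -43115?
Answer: 185966711/101404056 ≈ 1.8339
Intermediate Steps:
14604/(-50002) + G/(-20280) = 14604/(-50002) - 43115/(-20280) = 14604*(-1/50002) - 43115*(-1/20280) = -7302/25001 + 8623/4056 = 185966711/101404056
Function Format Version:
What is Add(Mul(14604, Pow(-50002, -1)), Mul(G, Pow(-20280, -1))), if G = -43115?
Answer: Rational(185966711, 101404056) ≈ 1.8339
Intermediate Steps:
Add(Mul(14604, Pow(-50002, -1)), Mul(G, Pow(-20280, -1))) = Add(Mul(14604, Pow(-50002, -1)), Mul(-43115, Pow(-20280, -1))) = Add(Mul(14604, Rational(-1, 50002)), Mul(-43115, Rational(-1, 20280))) = Add(Rational(-7302, 25001), Rational(8623, 4056)) = Rational(185966711, 101404056)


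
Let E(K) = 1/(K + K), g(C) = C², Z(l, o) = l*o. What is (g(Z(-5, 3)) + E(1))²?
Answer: 203401/4 ≈ 50850.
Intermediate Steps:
E(K) = 1/(2*K)
(g(Z(-5, 3)) + E(1))² = ((-5*3)² + (½)/1)² = ((-15)² + (½)*1)² = (225 + ½)² = (451/2)² = 203401/4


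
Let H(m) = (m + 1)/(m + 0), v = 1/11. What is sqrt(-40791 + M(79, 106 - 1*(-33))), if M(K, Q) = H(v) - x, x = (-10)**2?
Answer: I*sqrt(40879) ≈ 202.19*I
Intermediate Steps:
x = 100
v = 1/11 ≈ 0.090909
H(m) = (1 + m)/m
M(K, Q) = -88 (M(K, Q) = (1 + 1/11)/(1/11) - 1*100 = 11*(12/11) - 100 = 12 - 100 = -88)
sqrt(-40791 + M(79, 106 - 1*(-33))) = sqrt(-40791 - 88) = sqrt(-40879) = I*sqrt(40879)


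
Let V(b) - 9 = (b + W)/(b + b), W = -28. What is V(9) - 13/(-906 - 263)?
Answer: 167401/21042 ≈ 7.9556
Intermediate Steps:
V(b) = 9 + (-28 + b)/(2*b) (V(b) = 9 + (b - 28)/(b + b) = 9 + (-28 + b)/((2*b)) = 9 + (-28 + b)*(1/(2*b)) = 9 + (-28 + b)/(2*b))
V(9) - 13/(-906 - 263) = (19/2 - 14/9) - 13/(-906 - 263) = (19/2 - 14*⅑) - 13/(-1169) = (19/2 - 14/9) - 13*(-1/1169) = 143/18 + 13/1169 = 167401/21042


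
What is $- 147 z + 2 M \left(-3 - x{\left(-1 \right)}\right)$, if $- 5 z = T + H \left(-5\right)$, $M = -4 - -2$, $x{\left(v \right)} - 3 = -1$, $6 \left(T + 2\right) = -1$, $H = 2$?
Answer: $- \frac{3377}{10} \approx -337.7$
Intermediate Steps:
$T = - \frac{13}{6}$ ($T = -2 + \frac{1}{6} \left(-1\right) = -2 - \frac{1}{6} = - \frac{13}{6} \approx -2.1667$)
$x{\left(v \right)} = 2$ ($x{\left(v \right)} = 3 - 1 = 2$)
$M = -2$ ($M = -4 + 2 = -2$)
$z = \frac{73}{30}$ ($z = - \frac{- \frac{13}{6} + 2 \left(-5\right)}{5} = - \frac{- \frac{13}{6} - 10}{5} = \left(- \frac{1}{5}\right) \left(- \frac{73}{6}\right) = \frac{73}{30} \approx 2.4333$)
$- 147 z + 2 M \left(-3 - x{\left(-1 \right)}\right) = \left(-147\right) \frac{73}{30} + 2 \left(-2\right) \left(-3 - 2\right) = - \frac{3577}{10} - 4 \left(-3 - 2\right) = - \frac{3577}{10} - -20 = - \frac{3577}{10} + 20 = - \frac{3377}{10}$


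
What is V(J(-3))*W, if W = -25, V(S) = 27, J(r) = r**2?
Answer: -675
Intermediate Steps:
V(J(-3))*W = 27*(-25) = -675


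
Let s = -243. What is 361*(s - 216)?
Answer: -165699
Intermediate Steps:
361*(s - 216) = 361*(-243 - 216) = 361*(-459) = -165699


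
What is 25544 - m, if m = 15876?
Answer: 9668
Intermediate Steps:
25544 - m = 25544 - 1*15876 = 25544 - 15876 = 9668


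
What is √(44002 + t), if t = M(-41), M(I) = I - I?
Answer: 7*√898 ≈ 209.77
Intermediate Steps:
M(I) = 0
t = 0
√(44002 + t) = √(44002 + 0) = √44002 = 7*√898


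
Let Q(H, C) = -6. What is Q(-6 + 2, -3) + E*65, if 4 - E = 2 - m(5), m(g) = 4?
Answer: 384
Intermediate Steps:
E = 6 (E = 4 - (2 - 1*4) = 4 - (2 - 4) = 4 - 1*(-2) = 4 + 2 = 6)
Q(-6 + 2, -3) + E*65 = -6 + 6*65 = -6 + 390 = 384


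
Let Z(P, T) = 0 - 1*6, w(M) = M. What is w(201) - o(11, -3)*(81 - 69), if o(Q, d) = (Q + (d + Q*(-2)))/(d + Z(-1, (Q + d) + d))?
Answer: 547/3 ≈ 182.33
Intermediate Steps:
Z(P, T) = -6 (Z(P, T) = 0 - 6 = -6)
o(Q, d) = (d - Q)/(-6 + d) (o(Q, d) = (Q + (d + Q*(-2)))/(d - 6) = (Q + (d - 2*Q))/(-6 + d) = (d - Q)/(-6 + d))
w(201) - o(11, -3)*(81 - 69) = 201 - (-3 - 1*11)/(-6 - 3)*(81 - 69) = 201 - (-3 - 11)/(-9)*12 = 201 - (-⅑*(-14))*12 = 201 - 14*12/9 = 201 - 1*56/3 = 201 - 56/3 = 547/3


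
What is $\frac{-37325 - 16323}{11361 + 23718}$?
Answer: $- \frac{53648}{35079} \approx -1.5293$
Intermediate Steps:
$\frac{-37325 - 16323}{11361 + 23718} = - \frac{53648}{35079}$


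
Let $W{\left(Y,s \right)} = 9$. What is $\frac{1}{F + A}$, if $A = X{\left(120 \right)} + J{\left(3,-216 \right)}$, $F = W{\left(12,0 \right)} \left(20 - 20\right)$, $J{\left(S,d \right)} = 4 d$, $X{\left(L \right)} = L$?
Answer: $- \frac{1}{744} \approx -0.0013441$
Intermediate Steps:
$F = 0$ ($F = 9 \left(20 - 20\right) = 9 \cdot 0 = 0$)
$A = -744$ ($A = 120 + 4 \left(-216\right) = 120 - 864 = -744$)
$\frac{1}{F + A} = \frac{1}{0 - 744} = \frac{1}{-744} = - \frac{1}{744}$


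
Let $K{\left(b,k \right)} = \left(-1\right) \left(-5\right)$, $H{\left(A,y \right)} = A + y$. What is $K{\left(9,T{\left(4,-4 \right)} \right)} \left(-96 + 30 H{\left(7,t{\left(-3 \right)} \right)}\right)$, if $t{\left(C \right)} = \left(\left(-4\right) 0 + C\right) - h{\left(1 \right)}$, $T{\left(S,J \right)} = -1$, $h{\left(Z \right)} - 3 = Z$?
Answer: $-480$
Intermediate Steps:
$h{\left(Z \right)} = 3 + Z$
$t{\left(C \right)} = -4 + C$ ($t{\left(C \right)} = \left(\left(-4\right) 0 + C\right) - \left(3 + 1\right) = \left(0 + C\right) - 4 = C - 4 = -4 + C$)
$K{\left(b,k \right)} = 5$
$K{\left(9,T{\left(4,-4 \right)} \right)} \left(-96 + 30 H{\left(7,t{\left(-3 \right)} \right)}\right) = 5 \left(-96 + 30 \left(7 - 7\right)\right) = 5 \left(-96 + 30 \cdot 0\right) = 5 \left(-96 + 0\right) = 5 \left(-96\right) = -480$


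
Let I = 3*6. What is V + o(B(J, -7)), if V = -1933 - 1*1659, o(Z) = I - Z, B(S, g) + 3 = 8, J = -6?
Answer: -3579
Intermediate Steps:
B(S, g) = 5 (B(S, g) = -3 + 8 = 5)
I = 18
o(Z) = 18 - Z
V = -3592 (V = -1933 - 1659 = -3592)
V + o(B(J, -7)) = -3592 + (18 - 1*5) = -3592 + (18 - 5) = -3592 + 13 = -3579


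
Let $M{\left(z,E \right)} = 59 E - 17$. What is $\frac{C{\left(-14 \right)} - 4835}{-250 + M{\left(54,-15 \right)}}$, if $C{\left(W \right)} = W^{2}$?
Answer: $\frac{4639}{1152} \approx 4.0269$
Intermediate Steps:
$M{\left(z,E \right)} = -17 + 59 E$
$\frac{C{\left(-14 \right)} - 4835}{-250 + M{\left(54,-15 \right)}} = \frac{\left(-14\right)^{2} - 4835}{-250 + \left(-17 + 59 \left(-15\right)\right)} = \frac{196 - 4835}{-250 - 902} = - \frac{4639}{-250 - 902} = - \frac{4639}{-1152} = \left(-4639\right) \left(- \frac{1}{1152}\right) = \frac{4639}{1152}$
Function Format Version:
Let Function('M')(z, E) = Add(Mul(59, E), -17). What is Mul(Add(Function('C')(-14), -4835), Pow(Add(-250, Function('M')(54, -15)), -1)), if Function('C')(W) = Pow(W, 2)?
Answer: Rational(4639, 1152) ≈ 4.0269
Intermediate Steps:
Function('M')(z, E) = Add(-17, Mul(59, E))
Mul(Add(Function('C')(-14), -4835), Pow(Add(-250, Function('M')(54, -15)), -1)) = Mul(Add(Pow(-14, 2), -4835), Pow(Add(-250, Add(-17, Mul(59, -15))), -1)) = Mul(Add(196, -4835), Pow(Add(-250, Add(-17, -885)), -1)) = Mul(-4639, Pow(Add(-250, -902), -1)) = Mul(-4639, Pow(-1152, -1)) = Mul(-4639, Rational(-1, 1152)) = Rational(4639, 1152)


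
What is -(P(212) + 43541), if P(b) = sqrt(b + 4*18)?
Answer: -43541 - 2*sqrt(71) ≈ -43558.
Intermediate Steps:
P(b) = sqrt(72 + b) (P(b) = sqrt(b + 72) = sqrt(72 + b))
-(P(212) + 43541) = -(sqrt(72 + 212) + 43541) = -(sqrt(284) + 43541) = -(2*sqrt(71) + 43541) = -(43541 + 2*sqrt(71)) = -43541 - 2*sqrt(71)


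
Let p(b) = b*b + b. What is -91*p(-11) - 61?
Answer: -10071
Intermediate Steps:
p(b) = b + b² (p(b) = b² + b = b + b²)
-91*p(-11) - 61 = -(-1001)*(1 - 11) - 61 = -(-1001)*(-10) - 61 = -91*110 - 61 = -10010 - 61 = -10071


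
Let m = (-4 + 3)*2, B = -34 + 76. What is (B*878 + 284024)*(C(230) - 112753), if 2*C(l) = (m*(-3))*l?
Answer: -35961016700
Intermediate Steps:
B = 42
m = -2 (m = -1*2 = -2)
C(l) = 3*l (C(l) = ((-2*(-3))*l)/2 = (6*l)/2 = 3*l)
(B*878 + 284024)*(C(230) - 112753) = (42*878 + 284024)*(3*230 - 112753) = (36876 + 284024)*(690 - 112753) = 320900*(-112063) = -35961016700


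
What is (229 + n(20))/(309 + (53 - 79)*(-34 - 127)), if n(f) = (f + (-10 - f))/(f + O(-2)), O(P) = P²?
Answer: 2743/53940 ≈ 0.050853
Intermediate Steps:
n(f) = -10/(4 + f) (n(f) = (f + (-10 - f))/(f + (-2)²) = -10/(f + 4) = -10/(4 + f))
(229 + n(20))/(309 + (53 - 79)*(-34 - 127)) = (229 - 10/(4 + 20))/(309 + (53 - 79)*(-34 - 127)) = (229 - 10/24)/(309 - 26*(-161)) = (229 - 10*1/24)/(309 + 4186) = (229 - 5/12)/4495 = (2743/12)*(1/4495) = 2743/53940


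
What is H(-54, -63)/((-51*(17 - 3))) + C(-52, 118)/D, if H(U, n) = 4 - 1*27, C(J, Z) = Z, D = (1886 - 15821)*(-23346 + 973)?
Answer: 2390247539/74200725690 ≈ 0.032213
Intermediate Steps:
D = 311767755 (D = -13935*(-22373) = 311767755)
H(U, n) = -23 (H(U, n) = 4 - 27 = -23)
H(-54, -63)/((-51*(17 - 3))) + C(-52, 118)/D = -23*(-1/(51*(17 - 3))) + 118/311767755 = -23/((-51*14)) + 118*(1/311767755) = -23/(-714) + 118/311767755 = -23*(-1/714) + 118/311767755 = 23/714 + 118/311767755 = 2390247539/74200725690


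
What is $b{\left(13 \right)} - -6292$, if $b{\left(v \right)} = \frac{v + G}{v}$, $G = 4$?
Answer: $\frac{81813}{13} \approx 6293.3$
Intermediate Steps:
$b{\left(v \right)} = \frac{4 + v}{v}$ ($b{\left(v \right)} = \frac{v + 4}{v} = \frac{4 + v}{v}$)
$b{\left(13 \right)} - -6292 = \frac{4 + 13}{13} - -6292 = \frac{1}{13} \cdot 17 + 6292 = \frac{17}{13} + 6292 = \frac{81813}{13}$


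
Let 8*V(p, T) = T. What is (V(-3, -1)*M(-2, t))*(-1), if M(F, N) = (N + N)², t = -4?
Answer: 8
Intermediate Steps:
V(p, T) = T/8
M(F, N) = 4*N² (M(F, N) = (2*N)² = 4*N²)
(V(-3, -1)*M(-2, t))*(-1) = (((⅛)*(-1))*(4*(-4)²))*(-1) = -16/2*(-1) = -⅛*64*(-1) = -8*(-1) = 8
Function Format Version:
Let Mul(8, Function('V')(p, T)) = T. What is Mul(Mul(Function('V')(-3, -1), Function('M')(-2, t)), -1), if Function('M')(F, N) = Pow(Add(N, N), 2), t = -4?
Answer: 8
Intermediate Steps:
Function('V')(p, T) = Mul(Rational(1, 8), T)
Function('M')(F, N) = Mul(4, Pow(N, 2)) (Function('M')(F, N) = Pow(Mul(2, N), 2) = Mul(4, Pow(N, 2)))
Mul(Mul(Function('V')(-3, -1), Function('M')(-2, t)), -1) = Mul(Mul(Mul(Rational(1, 8), -1), Mul(4, Pow(-4, 2))), -1) = Mul(Mul(Rational(-1, 8), Mul(4, 16)), -1) = Mul(Mul(Rational(-1, 8), 64), -1) = Mul(-8, -1) = 8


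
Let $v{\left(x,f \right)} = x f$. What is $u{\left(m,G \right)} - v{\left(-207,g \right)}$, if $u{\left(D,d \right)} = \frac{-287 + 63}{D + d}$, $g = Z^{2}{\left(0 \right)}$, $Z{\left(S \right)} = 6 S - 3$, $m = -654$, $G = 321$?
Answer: $\frac{620603}{333} \approx 1863.7$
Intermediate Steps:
$Z{\left(S \right)} = -3 + 6 S$
$g = 9$ ($g = \left(-3 + 6 \cdot 0\right)^{2} = \left(-3 + 0\right)^{2} = \left(-3\right)^{2} = 9$)
$v{\left(x,f \right)} = f x$
$u{\left(D,d \right)} = - \frac{224}{D + d}$
$u{\left(m,G \right)} - v{\left(-207,g \right)} = - \frac{224}{-654 + 321} - 9 \left(-207\right) = - \frac{224}{-333} - -1863 = \left(-224\right) \left(- \frac{1}{333}\right) + 1863 = \frac{224}{333} + 1863 = \frac{620603}{333}$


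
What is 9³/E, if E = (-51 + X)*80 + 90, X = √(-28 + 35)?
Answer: -41553/226790 - 2916*√7/793765 ≈ -0.19294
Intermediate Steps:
X = √7 ≈ 2.6458
E = -3990 + 80*√7 (E = (-51 + √7)*80 + 90 = (-4080 + 80*√7) + 90 = -3990 + 80*√7 ≈ -3778.3)
9³/E = 9³/(-3990 + 80*√7) = 729/(-3990 + 80*√7)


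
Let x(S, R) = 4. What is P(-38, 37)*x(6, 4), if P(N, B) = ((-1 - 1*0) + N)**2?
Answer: 6084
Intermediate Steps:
P(N, B) = (-1 + N)**2 (P(N, B) = ((-1 + 0) + N)**2 = (-1 + N)**2)
P(-38, 37)*x(6, 4) = (-1 - 38)**2*4 = (-39)**2*4 = 1521*4 = 6084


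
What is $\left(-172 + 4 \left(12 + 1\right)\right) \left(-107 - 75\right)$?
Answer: $21840$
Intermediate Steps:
$\left(-172 + 4 \left(12 + 1\right)\right) \left(-107 - 75\right) = \left(-172 + 4 \cdot 13\right) \left(-182\right) = \left(-172 + 52\right) \left(-182\right) = \left(-120\right) \left(-182\right) = 21840$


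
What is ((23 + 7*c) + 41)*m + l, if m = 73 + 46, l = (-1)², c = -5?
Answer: 3452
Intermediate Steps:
l = 1
m = 119
((23 + 7*c) + 41)*m + l = ((23 + 7*(-5)) + 41)*119 + 1 = ((23 - 35) + 41)*119 + 1 = (-12 + 41)*119 + 1 = 29*119 + 1 = 3451 + 1 = 3452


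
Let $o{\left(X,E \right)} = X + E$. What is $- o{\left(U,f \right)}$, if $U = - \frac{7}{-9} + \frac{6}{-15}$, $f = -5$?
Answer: $\frac{208}{45} \approx 4.6222$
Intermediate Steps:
$U = \frac{17}{45}$ ($U = \left(-7\right) \left(- \frac{1}{9}\right) + 6 \left(- \frac{1}{15}\right) = \frac{7}{9} - \frac{2}{5} = \frac{17}{45} \approx 0.37778$)
$o{\left(X,E \right)} = E + X$
$- o{\left(U,f \right)} = - (-5 + \frac{17}{45}) = \left(-1\right) \left(- \frac{208}{45}\right) = \frac{208}{45}$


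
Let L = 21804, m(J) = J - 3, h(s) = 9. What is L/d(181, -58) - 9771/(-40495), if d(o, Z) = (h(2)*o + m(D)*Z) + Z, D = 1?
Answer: 128490951/9759295 ≈ 13.166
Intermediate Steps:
m(J) = -3 + J
d(o, Z) = -Z + 9*o (d(o, Z) = (9*o + (-3 + 1)*Z) + Z = (9*o - 2*Z) + Z = (-2*Z + 9*o) + Z = -Z + 9*o)
L/d(181, -58) - 9771/(-40495) = 21804/(-1*(-58) + 9*181) - 9771/(-40495) = 21804/(58 + 1629) - 9771*(-1/40495) = 21804/1687 + 9771/40495 = 128490951/9759295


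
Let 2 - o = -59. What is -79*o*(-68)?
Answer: 327692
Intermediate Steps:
o = 61 (o = 2 - 1*(-59) = 2 + 59 = 61)
-79*o*(-68) = -79*61*(-68) = -4819*(-68) = 327692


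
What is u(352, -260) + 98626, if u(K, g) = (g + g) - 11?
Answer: 98095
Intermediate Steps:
u(K, g) = -11 + 2*g (u(K, g) = 2*g - 11 = -11 + 2*g)
u(352, -260) + 98626 = (-11 + 2*(-260)) + 98626 = (-11 - 520) + 98626 = -531 + 98626 = 98095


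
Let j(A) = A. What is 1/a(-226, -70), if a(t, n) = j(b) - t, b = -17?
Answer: 1/209 ≈ 0.0047847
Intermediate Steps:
a(t, n) = -17 - t
1/a(-226, -70) = 1/(-17 - 1*(-226)) = 1/(-17 + 226) = 1/209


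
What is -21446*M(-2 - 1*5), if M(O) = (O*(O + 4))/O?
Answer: 64338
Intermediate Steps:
M(O) = 4 + O (M(O) = (O*(4 + O))/O = 4 + O)
-21446*M(-2 - 1*5) = -21446*(4 + (-2 - 1*5)) = -21446*(4 + (-2 - 5)) = -21446*(4 - 7) = -21446*(-3) = 64338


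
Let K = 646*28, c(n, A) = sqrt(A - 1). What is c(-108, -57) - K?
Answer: -18088 + I*sqrt(58) ≈ -18088.0 + 7.6158*I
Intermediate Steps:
c(n, A) = sqrt(-1 + A)
K = 18088
c(-108, -57) - K = sqrt(-1 - 57) - 1*18088 = sqrt(-58) - 18088 = I*sqrt(58) - 18088 = -18088 + I*sqrt(58)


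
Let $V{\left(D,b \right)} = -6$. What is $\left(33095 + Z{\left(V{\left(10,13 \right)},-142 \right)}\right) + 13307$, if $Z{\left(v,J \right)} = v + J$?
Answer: $46254$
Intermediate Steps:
$Z{\left(v,J \right)} = J + v$
$\left(33095 + Z{\left(V{\left(10,13 \right)},-142 \right)}\right) + 13307 = \left(33095 - 148\right) + 13307 = 32947 + 13307 = 46254$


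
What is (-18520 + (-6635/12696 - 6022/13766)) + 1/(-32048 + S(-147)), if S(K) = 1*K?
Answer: -52107064641924163/2813410556760 ≈ -18521.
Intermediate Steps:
S(K) = K
(-18520 + (-6635/12696 - 6022/13766)) + 1/(-32048 + S(-147)) = (-18520 + (-6635/12696 - 6022/13766)) + 1/(-32048 - 147) = (-18520 + (-6635*1/12696 - 6022*1/13766)) + 1/(-32195) = (-18520 + (-6635/12696 - 3011/6883)) - 1/32195 = (-18520 - 83896361/87386568) - 1/32195 = -1618483135721/87386568 - 1/32195 = -52107064641924163/2813410556760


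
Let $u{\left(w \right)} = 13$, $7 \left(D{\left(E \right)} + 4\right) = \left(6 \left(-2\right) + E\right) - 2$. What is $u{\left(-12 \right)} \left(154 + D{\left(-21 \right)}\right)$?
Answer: $1885$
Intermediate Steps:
$D{\left(E \right)} = -6 + \frac{E}{7}$ ($D{\left(E \right)} = -4 + \frac{\left(6 \left(-2\right) + E\right) - 2}{7} = -4 + \frac{\left(-12 + E\right) - 2}{7} = -4 + \frac{-14 + E}{7} = -4 + \left(-2 + \frac{E}{7}\right) = -6 + \frac{E}{7}$)
$u{\left(-12 \right)} \left(154 + D{\left(-21 \right)}\right) = 13 \left(154 + \left(-6 + \frac{1}{7} \left(-21\right)\right)\right) = 13 \left(154 - 9\right) = 13 \cdot 145 = 1885$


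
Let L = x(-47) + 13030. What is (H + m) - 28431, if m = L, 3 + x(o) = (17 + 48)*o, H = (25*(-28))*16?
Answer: -29659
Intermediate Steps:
H = -11200 (H = -700*16 = -11200)
x(o) = -3 + 65*o (x(o) = -3 + (17 + 48)*o = -3 + 65*o)
L = 9972 (L = (-3 + 65*(-47)) + 13030 = (-3 - 3055) + 13030 = -3058 + 13030 = 9972)
m = 9972
(H + m) - 28431 = (-11200 + 9972) - 28431 = -1228 - 28431 = -29659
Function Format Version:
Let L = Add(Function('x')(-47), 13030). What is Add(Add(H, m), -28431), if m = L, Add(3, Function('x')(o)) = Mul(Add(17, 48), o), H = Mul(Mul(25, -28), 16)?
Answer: -29659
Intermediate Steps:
H = -11200 (H = Mul(-700, 16) = -11200)
Function('x')(o) = Add(-3, Mul(65, o)) (Function('x')(o) = Add(-3, Mul(Add(17, 48), o)) = Add(-3, Mul(65, o)))
L = 9972 (L = Add(Add(-3, Mul(65, -47)), 13030) = Add(Add(-3, -3055), 13030) = Add(-3058, 13030) = 9972)
m = 9972
Add(Add(H, m), -28431) = Add(Add(-11200, 9972), -28431) = Add(-1228, -28431) = -29659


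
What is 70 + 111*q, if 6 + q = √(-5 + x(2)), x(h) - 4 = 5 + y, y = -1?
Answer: -596 + 111*√3 ≈ -403.74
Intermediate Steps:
x(h) = 8 (x(h) = 4 + (5 - 1) = 4 + 4 = 8)
q = -6 + √3 (q = -6 + √(-5 + 8) = -6 + √3 ≈ -4.2680)
70 + 111*q = 70 + 111*(-6 + √3) = 70 + (-666 + 111*√3) = -596 + 111*√3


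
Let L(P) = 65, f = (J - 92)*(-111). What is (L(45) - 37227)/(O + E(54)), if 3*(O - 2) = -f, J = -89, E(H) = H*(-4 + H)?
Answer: 2186/235 ≈ 9.3021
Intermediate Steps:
f = 20091 (f = (-89 - 92)*(-111) = -181*(-111) = 20091)
O = -6695 (O = 2 + (-1*20091)/3 = 2 + (1/3)*(-20091) = 2 - 6697 = -6695)
(L(45) - 37227)/(O + E(54)) = (65 - 37227)/(-6695 + 54*(-4 + 54)) = -37162/(-6695 + 54*50) = -37162/(-6695 + 2700) = -37162/(-3995) = -37162*(-1/3995) = 2186/235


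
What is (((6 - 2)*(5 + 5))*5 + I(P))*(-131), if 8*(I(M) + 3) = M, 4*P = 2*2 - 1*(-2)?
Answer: -413305/16 ≈ -25832.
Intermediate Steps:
P = 3/2 (P = (2*2 - 1*(-2))/4 = (4 + 2)/4 = (1/4)*6 = 3/2 ≈ 1.5000)
I(M) = -3 + M/8
(((6 - 2)*(5 + 5))*5 + I(P))*(-131) = (((6 - 2)*(5 + 5))*5 + (-3 + (1/8)*(3/2)))*(-131) = ((4*10)*5 + (-3 + 3/16))*(-131) = (40*5 - 45/16)*(-131) = (200 - 45/16)*(-131) = (3155/16)*(-131) = -413305/16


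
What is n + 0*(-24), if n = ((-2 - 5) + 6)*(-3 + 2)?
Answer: 1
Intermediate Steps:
n = 1 (n = (-7 + 6)*(-1) = -1*(-1) = 1)
n + 0*(-24) = 1 + 0*(-24) = 1 + 0 = 1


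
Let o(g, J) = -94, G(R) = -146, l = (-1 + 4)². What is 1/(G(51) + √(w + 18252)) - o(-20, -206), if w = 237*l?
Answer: 87368/931 - 3*√2265/931 ≈ 93.690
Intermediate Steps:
l = 9 (l = 3² = 9)
w = 2133 (w = 237*9 = 2133)
1/(G(51) + √(w + 18252)) - o(-20, -206) = 1/(-146 + √(2133 + 18252)) - 1*(-94) = 1/(-146 + √20385) + 94 = 1/(-146 + 3*√2265) + 94 = 94 + 1/(-146 + 3*√2265)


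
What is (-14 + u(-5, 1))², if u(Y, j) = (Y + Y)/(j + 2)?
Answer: 2704/9 ≈ 300.44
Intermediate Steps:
u(Y, j) = 2*Y/(2 + j) (u(Y, j) = (2*Y)/(2 + j) = 2*Y/(2 + j))
(-14 + u(-5, 1))² = (-14 + 2*(-5)/(2 + 1))² = (-14 + 2*(-5)/3)² = (-14 + 2*(-5)*(⅓))² = (-14 - 10/3)² = (-52/3)² = 2704/9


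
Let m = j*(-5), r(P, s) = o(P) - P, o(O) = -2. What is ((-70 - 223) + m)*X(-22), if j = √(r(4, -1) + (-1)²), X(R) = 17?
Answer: -4981 - 85*I*√5 ≈ -4981.0 - 190.07*I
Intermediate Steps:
r(P, s) = -2 - P
j = I*√5 (j = √((-2 - 1*4) + (-1)²) = √((-2 - 4) + 1) = √(-6 + 1) = √(-5) = I*√5 ≈ 2.2361*I)
m = -5*I*√5 (m = (I*√5)*(-5) = -5*I*√5 ≈ -11.18*I)
((-70 - 223) + m)*X(-22) = ((-70 - 223) - 5*I*√5)*17 = (-293 - 5*I*√5)*17 = -4981 - 85*I*√5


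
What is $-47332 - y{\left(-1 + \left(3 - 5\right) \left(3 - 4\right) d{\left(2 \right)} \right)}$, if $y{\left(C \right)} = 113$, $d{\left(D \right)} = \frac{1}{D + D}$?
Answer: $-47445$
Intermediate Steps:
$d{\left(D \right)} = \frac{1}{2 D}$
$-47332 - y{\left(-1 + \left(3 - 5\right) \left(3 - 4\right) d{\left(2 \right)} \right)} = -47332 - 113 = -47445$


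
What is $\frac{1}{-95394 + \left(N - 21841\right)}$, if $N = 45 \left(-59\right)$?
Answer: $- \frac{1}{119890} \approx -8.341 \cdot 10^{-6}$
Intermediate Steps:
$N = -2655$
$\frac{1}{-95394 + \left(N - 21841\right)} = \frac{1}{-95394 - 24496} = \frac{1}{-119890} = - \frac{1}{119890}$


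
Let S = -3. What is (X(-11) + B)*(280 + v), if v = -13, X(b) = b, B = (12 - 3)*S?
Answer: -10146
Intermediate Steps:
B = -27 (B = (12 - 3)*(-3) = 9*(-3) = -27)
(X(-11) + B)*(280 + v) = (-11 - 27)*(280 - 13) = -38*267 = -10146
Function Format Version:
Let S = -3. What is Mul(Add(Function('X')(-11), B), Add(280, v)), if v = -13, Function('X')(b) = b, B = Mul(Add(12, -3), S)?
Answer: -10146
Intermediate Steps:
B = -27 (B = Mul(Add(12, -3), -3) = Mul(9, -3) = -27)
Mul(Add(Function('X')(-11), B), Add(280, v)) = Mul(Add(-11, -27), Add(280, -13)) = Mul(-38, 267) = -10146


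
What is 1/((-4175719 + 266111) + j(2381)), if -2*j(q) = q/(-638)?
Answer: -1276/4988657427 ≈ -2.5578e-7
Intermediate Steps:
j(q) = q/1276 (j(q) = -q/(2*(-638)) = -q*(-1)/(2*638) = -(-1)*q/1276 = q/1276)
1/((-4175719 + 266111) + j(2381)) = 1/((-4175719 + 266111) + (1/1276)*2381) = 1/(-3909608 + 2381/1276) = 1/(-4988657427/1276) = -1276/4988657427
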